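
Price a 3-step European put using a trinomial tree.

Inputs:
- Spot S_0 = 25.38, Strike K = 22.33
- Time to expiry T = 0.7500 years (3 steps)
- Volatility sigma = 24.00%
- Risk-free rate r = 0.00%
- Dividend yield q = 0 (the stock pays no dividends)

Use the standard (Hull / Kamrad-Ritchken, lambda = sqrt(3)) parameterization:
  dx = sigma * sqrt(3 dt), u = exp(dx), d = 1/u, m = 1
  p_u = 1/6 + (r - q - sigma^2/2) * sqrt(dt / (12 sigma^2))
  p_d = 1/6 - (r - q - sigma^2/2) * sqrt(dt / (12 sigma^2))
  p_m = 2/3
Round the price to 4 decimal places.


dt = T/N = 0.250000; dx = sigma*sqrt(3*dt) = 0.207846
u = exp(dx) = 1.231024; d = 1/u = 0.812332
p_u = 0.149346, p_m = 0.666667, p_d = 0.183987
Discount per step: exp(-r*dt) = 1.000000
Stock lattice S(k, j) with j the centered position index:
  k=0: S(0,+0) = 25.3800
  k=1: S(1,-1) = 20.6170; S(1,+0) = 25.3800; S(1,+1) = 31.2434
  k=2: S(2,-2) = 16.7478; S(2,-1) = 20.6170; S(2,+0) = 25.3800; S(2,+1) = 31.2434; S(2,+2) = 38.4613
  k=3: S(3,-3) = 13.6048; S(3,-2) = 16.7478; S(3,-1) = 20.6170; S(3,+0) = 25.3800; S(3,+1) = 31.2434; S(3,+2) = 38.4613; S(3,+3) = 47.3468
Terminal payoffs V(N, j) = max(K - S_T, 0):
  V(3,-3) = 8.725193; V(3,-2) = 5.582160; V(3,-1) = 1.713013; V(3,+0) = 0.000000; V(3,+1) = 0.000000; V(3,+2) = 0.000000; V(3,+3) = 0.000000
Backward induction: V(k, j) = exp(-r*dt) * [p_u * V(k+1, j+1) + p_m * V(k+1, j) + p_d * V(k+1, j-1)]
  V(2,-2) = exp(-r*dt) * [p_u*1.713013 + p_m*5.582160 + p_d*8.725193] = 5.582596
  V(2,-1) = exp(-r*dt) * [p_u*0.000000 + p_m*1.713013 + p_d*5.582160] = 2.169054
  V(2,+0) = exp(-r*dt) * [p_u*0.000000 + p_m*0.000000 + p_d*1.713013] = 0.315172
  V(2,+1) = exp(-r*dt) * [p_u*0.000000 + p_m*0.000000 + p_d*0.000000] = 0.000000
  V(2,+2) = exp(-r*dt) * [p_u*0.000000 + p_m*0.000000 + p_d*0.000000] = 0.000000
  V(1,-1) = exp(-r*dt) * [p_u*0.315172 + p_m*2.169054 + p_d*5.582596] = 2.520232
  V(1,+0) = exp(-r*dt) * [p_u*0.000000 + p_m*0.315172 + p_d*2.169054] = 0.609193
  V(1,+1) = exp(-r*dt) * [p_u*0.000000 + p_m*0.000000 + p_d*0.315172] = 0.057988
  V(0,+0) = exp(-r*dt) * [p_u*0.057988 + p_m*0.609193 + p_d*2.520232] = 0.878479

Answer: Price = V(0,0) = 0.8785


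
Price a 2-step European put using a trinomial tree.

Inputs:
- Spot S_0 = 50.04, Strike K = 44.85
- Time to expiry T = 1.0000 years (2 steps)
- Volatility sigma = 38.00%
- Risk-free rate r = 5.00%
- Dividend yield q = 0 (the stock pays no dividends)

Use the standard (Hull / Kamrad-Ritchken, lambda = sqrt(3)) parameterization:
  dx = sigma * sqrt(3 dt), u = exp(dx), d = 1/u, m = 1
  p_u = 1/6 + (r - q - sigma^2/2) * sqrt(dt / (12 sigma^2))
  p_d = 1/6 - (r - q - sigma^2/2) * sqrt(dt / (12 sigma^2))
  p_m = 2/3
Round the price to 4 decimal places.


dt = T/N = 0.500000; dx = sigma*sqrt(3*dt) = 0.465403
u = exp(dx) = 1.592656; d = 1/u = 0.627882
p_u = 0.154742, p_m = 0.666667, p_d = 0.178592
Discount per step: exp(-r*dt) = 0.975310
Stock lattice S(k, j) with j the centered position index:
  k=0: S(0,+0) = 50.0400
  k=1: S(1,-1) = 31.4192; S(1,+0) = 50.0400; S(1,+1) = 79.6965
  k=2: S(2,-2) = 19.7276; S(2,-1) = 31.4192; S(2,+0) = 50.0400; S(2,+1) = 79.6965; S(2,+2) = 126.9291
Terminal payoffs V(N, j) = max(K - S_T, 0):
  V(2,-2) = 25.122441; V(2,-1) = 13.430785; V(2,+0) = 0.000000; V(2,+1) = 0.000000; V(2,+2) = 0.000000
Backward induction: V(k, j) = exp(-r*dt) * [p_u * V(k+1, j+1) + p_m * V(k+1, j) + p_d * V(k+1, j-1)]
  V(1,-1) = exp(-r*dt) * [p_u*0.000000 + p_m*13.430785 + p_d*25.122441] = 13.108672
  V(1,+0) = exp(-r*dt) * [p_u*0.000000 + p_m*0.000000 + p_d*13.430785] = 2.339406
  V(1,+1) = exp(-r*dt) * [p_u*0.000000 + p_m*0.000000 + p_d*0.000000] = 0.000000
  V(0,+0) = exp(-r*dt) * [p_u*0.000000 + p_m*2.339406 + p_d*13.108672] = 3.804397

Answer: Price = V(0,0) = 3.8044


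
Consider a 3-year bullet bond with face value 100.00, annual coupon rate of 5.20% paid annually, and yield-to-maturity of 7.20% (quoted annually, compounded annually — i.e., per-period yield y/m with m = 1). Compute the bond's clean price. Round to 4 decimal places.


Coupon per period c = face * coupon_rate / m = 5.200000
Periods per year m = 1; per-period yield y/m = 0.072000
Number of cashflows N = 3
Cashflows (t years, CF_t, discount factor 1/(1+y/m)^(m*t), PV):
  t = 1.0000: CF_t = 5.200000, DF = 0.932836, PV = 4.850746
  t = 2.0000: CF_t = 5.200000, DF = 0.870183, PV = 4.524950
  t = 3.0000: CF_t = 105.200000, DF = 0.811738, PV = 85.394792
Price P = sum_t PV_t = 94.770488

Answer: Price = 94.7705


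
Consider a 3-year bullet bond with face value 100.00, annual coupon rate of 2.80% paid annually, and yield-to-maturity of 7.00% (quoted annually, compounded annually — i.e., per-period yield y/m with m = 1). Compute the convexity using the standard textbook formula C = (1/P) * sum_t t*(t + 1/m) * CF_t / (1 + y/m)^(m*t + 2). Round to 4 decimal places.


Coupon per period c = face * coupon_rate / m = 2.800000
Periods per year m = 1; per-period yield y/m = 0.070000
Number of cashflows N = 3
Cashflows (t years, CF_t, discount factor 1/(1+y/m)^(m*t), PV):
  t = 1.0000: CF_t = 2.800000, DF = 0.934579, PV = 2.616822
  t = 2.0000: CF_t = 2.800000, DF = 0.873439, PV = 2.445628
  t = 3.0000: CF_t = 102.800000, DF = 0.816298, PV = 83.915422
Price P = sum_t PV_t = 88.977873
Convexity numerator sum_t t*(t + 1/m) * CF_t / (1+y/m)^(m*t + 2):
  t = 1.0000: term = 4.571268
  t = 2.0000: term = 12.816640
  t = 3.0000: term = 879.539751
Convexity = (1/P) * sum = 896.927659 / 88.977873 = 10.080345

Answer: Convexity = 10.0803


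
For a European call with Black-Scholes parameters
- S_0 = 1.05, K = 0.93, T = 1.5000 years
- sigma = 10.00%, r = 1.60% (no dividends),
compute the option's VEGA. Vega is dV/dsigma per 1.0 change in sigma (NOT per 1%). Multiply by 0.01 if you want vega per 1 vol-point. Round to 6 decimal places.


Answer: Vega = 0.235440

Derivation:
d1 = 1.2481036710; d2 = 1.1256291839
phi(d1) = 0.1830822232; exp(-qT) = 1.0000000000; exp(-rT) = 0.9762857098
Vega = S * exp(-qT) * phi(d1) * sqrt(T) = 1.0500 * 1.0000000000 * 0.1830822232 * 1.2247448714 = 0.235440


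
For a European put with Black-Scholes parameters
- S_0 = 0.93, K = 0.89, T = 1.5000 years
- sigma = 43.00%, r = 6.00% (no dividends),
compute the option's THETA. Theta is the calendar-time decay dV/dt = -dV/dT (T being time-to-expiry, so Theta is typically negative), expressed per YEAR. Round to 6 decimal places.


d1 = 0.5176932456; d2 = -0.0089470491
phi(d1) = 0.3489098563; exp(-qT) = 1.0000000000; exp(-rT) = 0.9139311853
Theta = -S*exp(-qT)*phi(d1)*sigma/(2*sqrt(T)) + r*K*exp(-rT)*N(-d2) - q*S*exp(-qT)*N(-d1)
N(-d1) = 0.3023361558; N(-d2) = 0.5035693086; sqrt(T) = 1.2247448714
Term 1 = -0.9300 * 1.0000000000 * 0.3489098563 * 0.4300 / (2 * 1.2247448714) = -0.0569624968
Term 2 = 0.0600 * 0.8900 * 0.9139311853 * 0.5035693086 = 0.0245761589
Term 3 = 0 (no dividend yield, q = 0)
Theta = -0.0569624968 + (0.0245761589) + (0.0000000000) = -0.032386

Answer: Theta = -0.032386


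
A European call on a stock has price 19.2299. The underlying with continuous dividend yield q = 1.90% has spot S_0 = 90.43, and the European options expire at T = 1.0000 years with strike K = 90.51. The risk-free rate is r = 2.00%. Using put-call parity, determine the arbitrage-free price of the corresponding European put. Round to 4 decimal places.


Put-call parity: C - P = S_0 * exp(-qT) - K * exp(-rT).
S_0 * exp(-qT) = 90.4300 * 0.98117936 = 88.72804973
K * exp(-rT) = 90.5100 * 0.98019867 = 88.71778192
P = C - S*exp(-qT) + K*exp(-rT)
P = 19.2299 - 88.72804973 + 88.71778192 = 19.2196

Answer: Put price = 19.2196


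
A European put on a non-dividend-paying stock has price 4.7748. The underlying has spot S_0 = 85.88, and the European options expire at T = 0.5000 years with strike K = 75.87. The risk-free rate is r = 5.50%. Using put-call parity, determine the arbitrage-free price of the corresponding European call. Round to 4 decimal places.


Put-call parity: C - P = S_0 * exp(-qT) - K * exp(-rT).
S_0 * exp(-qT) = 85.8800 * 1.00000000 = 85.88000000
K * exp(-rT) = 75.8700 * 0.97287468 = 73.81200217
C = P + S*exp(-qT) - K*exp(-rT)
C = 4.7748 + 85.88000000 - 73.81200217 = 16.8428

Answer: Call price = 16.8428


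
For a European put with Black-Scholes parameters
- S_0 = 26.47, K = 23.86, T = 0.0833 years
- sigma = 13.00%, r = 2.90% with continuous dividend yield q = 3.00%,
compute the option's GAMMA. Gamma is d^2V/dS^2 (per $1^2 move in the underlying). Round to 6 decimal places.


d1 = 2.7832744562; d2 = 2.7457541950
phi(d1) = 0.0082938012; exp(-qT) = 0.9975041199; exp(-rT) = 0.9975872155
Gamma = exp(-qT) * phi(d1) / (S * sigma * sqrt(T)) = 0.9975041199 * 0.0082938012 / (26.4700 * 0.1300 * 0.2886173938) = 0.008330

Answer: Gamma = 0.008330


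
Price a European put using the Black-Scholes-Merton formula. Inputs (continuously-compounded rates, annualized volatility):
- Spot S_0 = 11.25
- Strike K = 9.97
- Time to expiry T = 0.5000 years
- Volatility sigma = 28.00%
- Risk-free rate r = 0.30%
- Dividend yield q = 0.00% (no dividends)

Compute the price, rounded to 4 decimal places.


Answer: Price = 0.3425

Derivation:
d1 = (ln(S/K) + (r - q + 0.5*sigma^2) * T) / (sigma * sqrt(T)) = 0.71664032
d2 = d1 - sigma * sqrt(T) = 0.51865042
exp(-rT) = 0.99850112; exp(-qT) = 1.00000000
P = K * exp(-rT) * N(-d2) - S_0 * exp(-qT) * N(-d1)
N(-d1) = 0.23679803; N(-d2) = 0.30200227
P = 9.9700 * 0.99850112 * 0.30200227 - 11.2500 * 1.00000000 * 0.23679803 = 0.3425


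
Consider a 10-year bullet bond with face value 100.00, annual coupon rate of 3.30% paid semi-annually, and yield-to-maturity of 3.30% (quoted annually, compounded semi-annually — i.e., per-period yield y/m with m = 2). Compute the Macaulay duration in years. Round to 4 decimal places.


Coupon per period c = face * coupon_rate / m = 1.650000
Periods per year m = 2; per-period yield y/m = 0.016500
Number of cashflows N = 20
Cashflows (t years, CF_t, discount factor 1/(1+y/m)^(m*t), PV):
  t = 0.5000: CF_t = 1.650000, DF = 0.983768, PV = 1.623217
  t = 1.0000: CF_t = 1.650000, DF = 0.967799, PV = 1.596869
  t = 1.5000: CF_t = 1.650000, DF = 0.952090, PV = 1.570948
  t = 2.0000: CF_t = 1.650000, DF = 0.936635, PV = 1.545448
  t = 2.5000: CF_t = 1.650000, DF = 0.921432, PV = 1.520362
  t = 3.0000: CF_t = 1.650000, DF = 0.906475, PV = 1.495683
  t = 3.5000: CF_t = 1.650000, DF = 0.891761, PV = 1.471405
  t = 4.0000: CF_t = 1.650000, DF = 0.877285, PV = 1.447521
  t = 4.5000: CF_t = 1.650000, DF = 0.863045, PV = 1.424025
  t = 5.0000: CF_t = 1.650000, DF = 0.849036, PV = 1.400910
  t = 5.5000: CF_t = 1.650000, DF = 0.835254, PV = 1.378170
  t = 6.0000: CF_t = 1.650000, DF = 0.821696, PV = 1.355799
  t = 6.5000: CF_t = 1.650000, DF = 0.808359, PV = 1.333792
  t = 7.0000: CF_t = 1.650000, DF = 0.795237, PV = 1.312141
  t = 7.5000: CF_t = 1.650000, DF = 0.782329, PV = 1.290842
  t = 8.0000: CF_t = 1.650000, DF = 0.769630, PV = 1.269889
  t = 8.5000: CF_t = 1.650000, DF = 0.757137, PV = 1.249276
  t = 9.0000: CF_t = 1.650000, DF = 0.744847, PV = 1.228998
  t = 9.5000: CF_t = 1.650000, DF = 0.732757, PV = 1.209048
  t = 10.0000: CF_t = 101.650000, DF = 0.720862, PV = 73.275657
Price P = sum_t PV_t = 100.000000
Macaulay numerator sum_t t * PV_t:
  t * PV_t at t = 0.5000: 0.811608
  t * PV_t at t = 1.0000: 1.596869
  t * PV_t at t = 1.5000: 2.356422
  t * PV_t at t = 2.0000: 3.090896
  t * PV_t at t = 2.5000: 3.800905
  t * PV_t at t = 3.0000: 4.487050
  t * PV_t at t = 3.5000: 5.149918
  t * PV_t at t = 4.0000: 5.790084
  t * PV_t at t = 4.5000: 6.408111
  t * PV_t at t = 5.0000: 7.004548
  t * PV_t at t = 5.5000: 7.579934
  t * PV_t at t = 6.0000: 8.134795
  t * PV_t at t = 6.5000: 8.669645
  t * PV_t at t = 7.0000: 9.184989
  t * PV_t at t = 7.5000: 9.681317
  t * PV_t at t = 8.0000: 10.159113
  t * PV_t at t = 8.5000: 10.618847
  t * PV_t at t = 9.0000: 11.060979
  t * PV_t at t = 9.5000: 11.485959
  t * PV_t at t = 10.0000: 732.756574
Macaulay duration D = (sum_t t * PV_t) / P = 859.828563 / 100.000000 = 8.598286

Answer: Macaulay duration = 8.5983 years


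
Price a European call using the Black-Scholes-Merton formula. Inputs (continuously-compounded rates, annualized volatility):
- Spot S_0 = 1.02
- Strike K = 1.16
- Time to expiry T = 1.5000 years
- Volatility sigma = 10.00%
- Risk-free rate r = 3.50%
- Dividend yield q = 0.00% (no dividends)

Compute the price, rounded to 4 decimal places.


Answer: Price = 0.0211

Derivation:
d1 = (ln(S/K) + (r - q + 0.5*sigma^2) * T) / (sigma * sqrt(T)) = -0.56025854
d2 = d1 - sigma * sqrt(T) = -0.68273303
exp(-rT) = 0.94885432; exp(-qT) = 1.00000000
C = S_0 * exp(-qT) * N(d1) - K * exp(-rT) * N(d2)
N(d1) = 0.28765155; N(d2) = 0.24738778
C = 1.0200 * 1.00000000 * 0.28765155 - 1.1600 * 0.94885432 * 0.24738778 = 0.0211


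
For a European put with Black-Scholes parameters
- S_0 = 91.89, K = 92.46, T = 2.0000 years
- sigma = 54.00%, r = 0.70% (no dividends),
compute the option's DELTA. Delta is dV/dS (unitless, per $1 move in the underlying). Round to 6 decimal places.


d1 = 0.3920724969; d2 = -0.3716028268
phi(d1) = 0.3694281703; exp(-qT) = 1.0000000000; exp(-rT) = 0.9860975443
N(-d1) = 0.3475023241
Delta = -exp(-qT) * N(-d1) = -1.0000000000 * 0.3475023241 = -0.347502

Answer: Delta = -0.347502


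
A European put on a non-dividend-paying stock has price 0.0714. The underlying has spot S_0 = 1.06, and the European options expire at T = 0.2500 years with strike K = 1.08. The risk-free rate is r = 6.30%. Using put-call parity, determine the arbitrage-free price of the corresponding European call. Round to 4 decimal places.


Put-call parity: C - P = S_0 * exp(-qT) - K * exp(-rT).
S_0 * exp(-qT) = 1.0600 * 1.00000000 = 1.06000000
K * exp(-rT) = 1.0800 * 0.98437338 = 1.06312325
C = P + S*exp(-qT) - K*exp(-rT)
C = 0.0714 + 1.06000000 - 1.06312325 = 0.0683

Answer: Call price = 0.0683


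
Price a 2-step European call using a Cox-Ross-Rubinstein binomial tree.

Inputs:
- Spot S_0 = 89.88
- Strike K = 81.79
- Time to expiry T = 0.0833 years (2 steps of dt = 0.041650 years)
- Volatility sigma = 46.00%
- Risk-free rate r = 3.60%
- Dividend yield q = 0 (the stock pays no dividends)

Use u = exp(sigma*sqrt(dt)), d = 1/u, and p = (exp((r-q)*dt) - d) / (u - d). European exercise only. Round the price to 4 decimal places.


dt = T/N = 0.041650
u = exp(sigma*sqrt(dt)) = 1.098426; d = 1/u = 0.910394
p = (exp((r-q)*dt) - d) / (u - d) = 0.484528
Discount per step: exp(-r*dt) = 0.998502
Stock lattice S(k, i) with i counting down-moves:
  k=0: S(0,0) = 89.8800
  k=1: S(1,0) = 98.7265; S(1,1) = 81.8262
  k=2: S(2,0) = 108.4438; S(2,1) = 89.8800; S(2,2) = 74.4940
Terminal payoffs V(N, i) = max(S_T - K, 0):
  V(2,0) = 26.653803; V(2,1) = 8.090000; V(2,2) = 0.000000
Backward induction: V(k, i) = exp(-r*dt) * [p * V(k+1, i) + (1-p) * V(k+1, i+1)].
  V(1,0) = exp(-r*dt) * [p*26.653803 + (1-p)*8.090000] = 17.059081
  V(1,1) = exp(-r*dt) * [p*8.090000 + (1-p)*0.000000] = 3.913957
  V(0,0) = exp(-r*dt) * [p*17.059081 + (1-p)*3.913957] = 10.267727

Answer: Price = V(0,0) = 10.2677


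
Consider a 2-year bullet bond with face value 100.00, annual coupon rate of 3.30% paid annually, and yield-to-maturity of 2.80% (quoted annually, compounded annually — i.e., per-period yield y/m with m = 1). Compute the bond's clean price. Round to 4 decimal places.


Answer: Price = 100.9595

Derivation:
Coupon per period c = face * coupon_rate / m = 3.300000
Periods per year m = 1; per-period yield y/m = 0.028000
Number of cashflows N = 2
Cashflows (t years, CF_t, discount factor 1/(1+y/m)^(m*t), PV):
  t = 1.0000: CF_t = 3.300000, DF = 0.972763, PV = 3.210117
  t = 2.0000: CF_t = 103.300000, DF = 0.946267, PV = 97.749398
Price P = sum_t PV_t = 100.959515


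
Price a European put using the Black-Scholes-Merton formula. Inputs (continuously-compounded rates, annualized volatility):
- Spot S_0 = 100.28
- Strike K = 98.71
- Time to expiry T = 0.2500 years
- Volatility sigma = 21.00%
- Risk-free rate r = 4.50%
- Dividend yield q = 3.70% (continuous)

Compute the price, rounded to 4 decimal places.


Answer: Price = 3.3068

Derivation:
d1 = (ln(S/K) + (r - q + 0.5*sigma^2) * T) / (sigma * sqrt(T)) = 0.22183347
d2 = d1 - sigma * sqrt(T) = 0.11683347
exp(-rT) = 0.98881304; exp(-qT) = 0.99079265
P = K * exp(-rT) * N(-d2) - S_0 * exp(-qT) * N(-d1)
N(-d1) = 0.41222176; N(-d2) = 0.45349601
P = 98.7100 * 0.98881304 * 0.45349601 - 100.2800 * 0.99079265 * 0.41222176 = 3.3068


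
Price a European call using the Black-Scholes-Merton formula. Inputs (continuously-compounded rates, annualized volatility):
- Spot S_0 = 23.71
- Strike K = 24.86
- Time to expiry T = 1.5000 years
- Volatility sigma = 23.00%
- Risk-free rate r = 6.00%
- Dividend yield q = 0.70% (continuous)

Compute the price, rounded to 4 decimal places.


Answer: Price = 2.9741

Derivation:
d1 = (ln(S/K) + (r - q + 0.5*sigma^2) * T) / (sigma * sqrt(T)) = 0.25493087
d2 = d1 - sigma * sqrt(T) = -0.02676045
exp(-rT) = 0.91393119; exp(-qT) = 0.98955493
C = S_0 * exp(-qT) * N(d1) - K * exp(-rT) * N(d2)
N(d1) = 0.60061175; N(d2) = 0.48932540
C = 23.7100 * 0.98955493 * 0.60061175 - 24.8600 * 0.91393119 * 0.48932540 = 2.9741


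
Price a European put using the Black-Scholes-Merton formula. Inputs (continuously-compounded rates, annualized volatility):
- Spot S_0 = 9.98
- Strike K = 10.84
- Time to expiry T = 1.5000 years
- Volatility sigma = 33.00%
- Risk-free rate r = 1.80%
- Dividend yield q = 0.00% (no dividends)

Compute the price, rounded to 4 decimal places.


d1 = (ln(S/K) + (r - q + 0.5*sigma^2) * T) / (sigma * sqrt(T)) = 0.06436738
d2 = d1 - sigma * sqrt(T) = -0.33979843
exp(-rT) = 0.97336124; exp(-qT) = 1.00000000
P = K * exp(-rT) * N(-d2) - S_0 * exp(-qT) * N(-d1)
N(-d1) = 0.47433885; N(-d2) = 0.63299583
P = 10.8400 * 0.97336124 * 0.63299583 - 9.9800 * 1.00000000 * 0.47433885 = 1.9450

Answer: Price = 1.9450


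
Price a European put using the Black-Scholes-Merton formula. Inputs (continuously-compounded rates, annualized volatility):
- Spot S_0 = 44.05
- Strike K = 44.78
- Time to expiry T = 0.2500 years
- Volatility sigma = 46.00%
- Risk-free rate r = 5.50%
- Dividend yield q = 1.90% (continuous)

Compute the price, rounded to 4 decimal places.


Answer: Price = 4.1946

Derivation:
d1 = (ln(S/K) + (r - q + 0.5*sigma^2) * T) / (sigma * sqrt(T)) = 0.08266844
d2 = d1 - sigma * sqrt(T) = -0.14733156
exp(-rT) = 0.98634410; exp(-qT) = 0.99526126
P = K * exp(-rT) * N(-d2) - S_0 * exp(-qT) * N(-d1)
N(-d1) = 0.46705759; N(-d2) = 0.55856484
P = 44.7800 * 0.98634410 * 0.55856484 - 44.0500 * 0.99526126 * 0.46705759 = 4.1946


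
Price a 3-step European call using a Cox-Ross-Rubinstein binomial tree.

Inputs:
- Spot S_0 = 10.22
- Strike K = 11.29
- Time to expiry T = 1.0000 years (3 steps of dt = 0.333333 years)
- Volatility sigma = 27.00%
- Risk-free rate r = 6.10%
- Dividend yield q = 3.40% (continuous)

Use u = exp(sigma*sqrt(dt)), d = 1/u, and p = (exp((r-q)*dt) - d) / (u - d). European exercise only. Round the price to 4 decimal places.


dt = T/N = 0.333333
u = exp(sigma*sqrt(dt)) = 1.168691; d = 1/u = 0.855658
p = (exp((r-q)*dt) - d) / (u - d) = 0.489988
Discount per step: exp(-r*dt) = 0.979872
Stock lattice S(k, i) with i counting down-moves:
  k=0: S(0,0) = 10.2200
  k=1: S(1,0) = 11.9440; S(1,1) = 8.7448
  k=2: S(2,0) = 13.9589; S(2,1) = 10.2200; S(2,2) = 7.4826
  k=3: S(3,0) = 16.3136; S(3,1) = 11.9440; S(3,2) = 8.7448; S(3,3) = 6.4025
Terminal payoffs V(N, i) = max(S_T - K, 0):
  V(3,0) = 5.023619; V(3,1) = 0.654025; V(3,2) = 0.000000; V(3,3) = 0.000000
Backward induction: V(k, i) = exp(-r*dt) * [p * V(k+1, i) + (1-p) * V(k+1, i+1)].
  V(2,0) = exp(-r*dt) * [p*5.023619 + (1-p)*0.654025] = 2.738816
  V(2,1) = exp(-r*dt) * [p*0.654025 + (1-p)*0.000000] = 0.314014
  V(2,2) = exp(-r*dt) * [p*0.000000 + (1-p)*0.000000] = 0.000000
  V(1,0) = exp(-r*dt) * [p*2.738816 + (1-p)*0.314014] = 1.471904
  V(1,1) = exp(-r*dt) * [p*0.314014 + (1-p)*0.000000] = 0.150766
  V(0,0) = exp(-r*dt) * [p*1.471904 + (1-p)*0.150766] = 0.782044

Answer: Price = V(0,0) = 0.7820


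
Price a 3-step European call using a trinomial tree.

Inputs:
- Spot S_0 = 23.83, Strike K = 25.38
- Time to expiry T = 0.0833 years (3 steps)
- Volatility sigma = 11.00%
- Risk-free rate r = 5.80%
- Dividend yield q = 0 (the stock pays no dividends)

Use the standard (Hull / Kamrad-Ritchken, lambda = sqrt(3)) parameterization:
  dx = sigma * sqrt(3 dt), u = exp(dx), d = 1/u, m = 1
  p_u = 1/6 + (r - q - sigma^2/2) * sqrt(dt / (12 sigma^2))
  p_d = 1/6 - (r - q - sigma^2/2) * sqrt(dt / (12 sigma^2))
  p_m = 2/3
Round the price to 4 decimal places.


Answer: Price = V(0,0) = 0.0065

Derivation:
dt = T/N = 0.027767; dx = sigma*sqrt(3*dt) = 0.031748
u = exp(dx) = 1.032257; d = 1/u = 0.968751
p_u = 0.189384, p_m = 0.666667, p_d = 0.143949
Discount per step: exp(-r*dt) = 0.998391
Stock lattice S(k, j) with j the centered position index:
  k=0: S(0,+0) = 23.8300
  k=1: S(1,-1) = 23.0853; S(1,+0) = 23.8300; S(1,+1) = 24.5987
  k=2: S(2,-2) = 22.3639; S(2,-1) = 23.0853; S(2,+0) = 23.8300; S(2,+1) = 24.5987; S(2,+2) = 25.3922
  k=3: S(3,-3) = 21.6651; S(3,-2) = 22.3639; S(3,-1) = 23.0853; S(3,+0) = 23.8300; S(3,+1) = 24.5987; S(3,+2) = 25.3922; S(3,+3) = 26.2113
Terminal payoffs V(N, j) = max(S_T - K, 0):
  V(3,-3) = 0.000000; V(3,-2) = 0.000000; V(3,-1) = 0.000000; V(3,+0) = 0.000000; V(3,+1) = 0.000000; V(3,+2) = 0.012177; V(3,+3) = 0.831258
Backward induction: V(k, j) = exp(-r*dt) * [p_u * V(k+1, j+1) + p_m * V(k+1, j) + p_d * V(k+1, j-1)]
  V(2,-2) = exp(-r*dt) * [p_u*0.000000 + p_m*0.000000 + p_d*0.000000] = 0.000000
  V(2,-1) = exp(-r*dt) * [p_u*0.000000 + p_m*0.000000 + p_d*0.000000] = 0.000000
  V(2,+0) = exp(-r*dt) * [p_u*0.000000 + p_m*0.000000 + p_d*0.000000] = 0.000000
  V(2,+1) = exp(-r*dt) * [p_u*0.012177 + p_m*0.000000 + p_d*0.000000] = 0.002302
  V(2,+2) = exp(-r*dt) * [p_u*0.831258 + p_m*0.012177 + p_d*0.000000] = 0.165279
  V(1,-1) = exp(-r*dt) * [p_u*0.000000 + p_m*0.000000 + p_d*0.000000] = 0.000000
  V(1,+0) = exp(-r*dt) * [p_u*0.002302 + p_m*0.000000 + p_d*0.000000] = 0.000435
  V(1,+1) = exp(-r*dt) * [p_u*0.165279 + p_m*0.002302 + p_d*0.000000] = 0.032783
  V(0,+0) = exp(-r*dt) * [p_u*0.032783 + p_m*0.000435 + p_d*0.000000] = 0.006488


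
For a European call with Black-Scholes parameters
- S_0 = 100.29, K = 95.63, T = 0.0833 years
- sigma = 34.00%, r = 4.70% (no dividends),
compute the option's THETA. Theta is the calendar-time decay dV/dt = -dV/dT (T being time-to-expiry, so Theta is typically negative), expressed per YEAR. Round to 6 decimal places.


d1 = 0.5738235010; d2 = 0.4756935871
phi(d1) = 0.3383835585; exp(-qT) = 1.0000000000; exp(-rT) = 0.9960925540
Theta = -S*exp(-qT)*phi(d1)*sigma/(2*sqrt(T)) - r*K*exp(-rT)*N(d2) + q*S*exp(-qT)*N(d1)
N(d1) = 0.7169563780; N(d2) = 0.6828536548; sqrt(T) = 0.2886173938
Term 1 = -100.2900 * 1.0000000000 * 0.3383835585 * 0.3400 / (2 * 0.2886173938) = -19.9891029712
Term 2 = -0.0470 * 95.6300 * 0.9960925540 * 0.6828536548 = -3.0571682851
Term 3 = 0 (no dividend yield, q = 0)
Theta = -19.9891029712 + (-3.0571682851) + (0.0000000000) = -23.046271

Answer: Theta = -23.046271


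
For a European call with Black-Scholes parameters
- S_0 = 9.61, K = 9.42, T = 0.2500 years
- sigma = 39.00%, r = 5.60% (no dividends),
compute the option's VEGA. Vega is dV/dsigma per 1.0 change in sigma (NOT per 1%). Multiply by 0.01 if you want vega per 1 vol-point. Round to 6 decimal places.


d1 = 0.2717006892; d2 = 0.0767006892
phi(d1) = 0.3844855141; exp(-qT) = 1.0000000000; exp(-rT) = 0.9860975443
Vega = S * exp(-qT) * phi(d1) * sqrt(T) = 9.6100 * 1.0000000000 * 0.3844855141 * 0.5000000000 = 1.847453

Answer: Vega = 1.847453


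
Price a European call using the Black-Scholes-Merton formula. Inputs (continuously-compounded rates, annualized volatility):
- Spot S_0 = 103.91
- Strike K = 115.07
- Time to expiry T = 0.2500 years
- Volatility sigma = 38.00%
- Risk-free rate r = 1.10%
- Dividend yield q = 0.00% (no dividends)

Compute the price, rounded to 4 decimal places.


Answer: Price = 3.9527

Derivation:
d1 = (ln(S/K) + (r - q + 0.5*sigma^2) * T) / (sigma * sqrt(T)) = -0.42744999
d2 = d1 - sigma * sqrt(T) = -0.61744999
exp(-rT) = 0.99725378; exp(-qT) = 1.00000000
C = S_0 * exp(-qT) * N(d1) - K * exp(-rT) * N(d2)
N(d1) = 0.33452580; N(d2) = 0.26846898
C = 103.9100 * 1.00000000 * 0.33452580 - 115.0700 * 0.99725378 * 0.26846898 = 3.9527


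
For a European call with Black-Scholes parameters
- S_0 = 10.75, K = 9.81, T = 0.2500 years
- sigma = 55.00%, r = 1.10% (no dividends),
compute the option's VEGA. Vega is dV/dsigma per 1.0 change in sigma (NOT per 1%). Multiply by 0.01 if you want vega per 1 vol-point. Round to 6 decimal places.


d1 = 0.4802399309; d2 = 0.2052399309
phi(d1) = 0.3554915751; exp(-qT) = 1.0000000000; exp(-rT) = 0.9972537778
Vega = S * exp(-qT) * phi(d1) * sqrt(T) = 10.7500 * 1.0000000000 * 0.3554915751 * 0.5000000000 = 1.910767

Answer: Vega = 1.910767


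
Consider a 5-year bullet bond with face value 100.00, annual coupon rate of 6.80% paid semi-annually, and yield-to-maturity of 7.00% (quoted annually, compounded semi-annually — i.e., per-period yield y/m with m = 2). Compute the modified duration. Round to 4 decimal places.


Answer: Modified duration = 4.1720

Derivation:
Coupon per period c = face * coupon_rate / m = 3.400000
Periods per year m = 2; per-period yield y/m = 0.035000
Number of cashflows N = 10
Cashflows (t years, CF_t, discount factor 1/(1+y/m)^(m*t), PV):
  t = 0.5000: CF_t = 3.400000, DF = 0.966184, PV = 3.285024
  t = 1.0000: CF_t = 3.400000, DF = 0.933511, PV = 3.173936
  t = 1.5000: CF_t = 3.400000, DF = 0.901943, PV = 3.066605
  t = 2.0000: CF_t = 3.400000, DF = 0.871442, PV = 2.962904
  t = 2.5000: CF_t = 3.400000, DF = 0.841973, PV = 2.862709
  t = 3.0000: CF_t = 3.400000, DF = 0.813501, PV = 2.765902
  t = 3.5000: CF_t = 3.400000, DF = 0.785991, PV = 2.672369
  t = 4.0000: CF_t = 3.400000, DF = 0.759412, PV = 2.581999
  t = 4.5000: CF_t = 3.400000, DF = 0.733731, PV = 2.494685
  t = 5.0000: CF_t = 103.400000, DF = 0.708919, PV = 73.302205
Price P = sum_t PV_t = 99.168339
First compute Macaulay numerator sum_t t * PV_t:
  t * PV_t at t = 0.5000: 1.642512
  t * PV_t at t = 1.0000: 3.173936
  t * PV_t at t = 1.5000: 4.599908
  t * PV_t at t = 2.0000: 5.925807
  t * PV_t at t = 2.5000: 7.156772
  t * PV_t at t = 3.0000: 8.297707
  t * PV_t at t = 3.5000: 9.353292
  t * PV_t at t = 4.0000: 10.327997
  t * PV_t at t = 4.5000: 11.226084
  t * PV_t at t = 5.0000: 366.511027
Macaulay duration D = 428.215042 / 99.168339 = 4.318062
Modified duration = D / (1 + y/m) = 4.318062 / (1 + 0.035000) = 4.172041


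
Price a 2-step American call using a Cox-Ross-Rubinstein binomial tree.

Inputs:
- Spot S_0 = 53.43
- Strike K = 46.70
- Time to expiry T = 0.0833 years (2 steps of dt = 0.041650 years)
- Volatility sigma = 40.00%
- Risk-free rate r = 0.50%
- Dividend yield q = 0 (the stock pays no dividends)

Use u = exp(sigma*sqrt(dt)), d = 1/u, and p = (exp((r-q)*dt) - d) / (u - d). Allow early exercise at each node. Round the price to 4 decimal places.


dt = T/N = 0.041650
u = exp(sigma*sqrt(dt)) = 1.085058; d = 1/u = 0.921610
p = (exp((r-q)*dt) - d) / (u - d) = 0.480877
Discount per step: exp(-r*dt) = 0.999792
Stock lattice S(k, i) with i counting down-moves:
  k=0: S(0,0) = 53.4300
  k=1: S(1,0) = 57.9746; S(1,1) = 49.2416
  k=2: S(2,0) = 62.9058; S(2,1) = 53.4300; S(2,2) = 45.3816
Terminal payoffs V(N, i) = max(S_T - K, 0):
  V(2,0) = 16.205842; V(2,1) = 6.730000; V(2,2) = 0.000000
Backward induction: V(k, i) = exp(-r*dt) * [p * V(k+1, i) + (1-p) * V(k+1, i+1)]; then take max(V_cont, immediate exercise) for American.
  V(1,0) = exp(-r*dt) * [p*16.205842 + (1-p)*6.730000] = 11.284367; exercise = 11.274642; V(1,0) = max -> 11.284367
  V(1,1) = exp(-r*dt) * [p*6.730000 + (1-p)*0.000000] = 3.235630; exercise = 2.541613; V(1,1) = max -> 3.235630
  V(0,0) = exp(-r*dt) * [p*11.284367 + (1-p)*3.235630] = 7.104604; exercise = 6.730000; V(0,0) = max -> 7.104604

Answer: Price = V(0,0) = 7.1046


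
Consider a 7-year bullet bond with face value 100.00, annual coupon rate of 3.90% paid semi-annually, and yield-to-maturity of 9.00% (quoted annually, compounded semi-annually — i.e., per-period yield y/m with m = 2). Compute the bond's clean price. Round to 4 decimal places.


Answer: Price = 73.9318

Derivation:
Coupon per period c = face * coupon_rate / m = 1.950000
Periods per year m = 2; per-period yield y/m = 0.045000
Number of cashflows N = 14
Cashflows (t years, CF_t, discount factor 1/(1+y/m)^(m*t), PV):
  t = 0.5000: CF_t = 1.950000, DF = 0.956938, PV = 1.866029
  t = 1.0000: CF_t = 1.950000, DF = 0.915730, PV = 1.785673
  t = 1.5000: CF_t = 1.950000, DF = 0.876297, PV = 1.708778
  t = 2.0000: CF_t = 1.950000, DF = 0.838561, PV = 1.635195
  t = 2.5000: CF_t = 1.950000, DF = 0.802451, PV = 1.564780
  t = 3.0000: CF_t = 1.950000, DF = 0.767896, PV = 1.497397
  t = 3.5000: CF_t = 1.950000, DF = 0.734828, PV = 1.432915
  t = 4.0000: CF_t = 1.950000, DF = 0.703185, PV = 1.371211
  t = 4.5000: CF_t = 1.950000, DF = 0.672904, PV = 1.312164
  t = 5.0000: CF_t = 1.950000, DF = 0.643928, PV = 1.255659
  t = 5.5000: CF_t = 1.950000, DF = 0.616199, PV = 1.201588
  t = 6.0000: CF_t = 1.950000, DF = 0.589664, PV = 1.149845
  t = 6.5000: CF_t = 1.950000, DF = 0.564272, PV = 1.100330
  t = 7.0000: CF_t = 101.950000, DF = 0.539973, PV = 55.050233
Price P = sum_t PV_t = 73.931796


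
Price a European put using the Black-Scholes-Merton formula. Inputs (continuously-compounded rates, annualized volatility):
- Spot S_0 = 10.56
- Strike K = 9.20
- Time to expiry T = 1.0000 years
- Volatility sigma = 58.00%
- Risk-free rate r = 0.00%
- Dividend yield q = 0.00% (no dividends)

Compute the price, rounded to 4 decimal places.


Answer: Price = 1.6360

Derivation:
d1 = (ln(S/K) + (r - q + 0.5*sigma^2) * T) / (sigma * sqrt(T)) = 0.52770654
d2 = d1 - sigma * sqrt(T) = -0.05229346
exp(-rT) = 1.00000000; exp(-qT) = 1.00000000
P = K * exp(-rT) * N(-d2) - S_0 * exp(-qT) * N(-d1)
N(-d1) = 0.29885152; N(-d2) = 0.52085257
P = 9.2000 * 1.00000000 * 0.52085257 - 10.5600 * 1.00000000 * 0.29885152 = 1.6360


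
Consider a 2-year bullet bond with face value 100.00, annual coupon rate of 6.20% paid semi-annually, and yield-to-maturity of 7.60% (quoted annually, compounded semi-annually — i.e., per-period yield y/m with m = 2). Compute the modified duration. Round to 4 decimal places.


Answer: Modified duration = 1.8403

Derivation:
Coupon per period c = face * coupon_rate / m = 3.100000
Periods per year m = 2; per-period yield y/m = 0.038000
Number of cashflows N = 4
Cashflows (t years, CF_t, discount factor 1/(1+y/m)^(m*t), PV):
  t = 0.5000: CF_t = 3.100000, DF = 0.963391, PV = 2.986513
  t = 1.0000: CF_t = 3.100000, DF = 0.928122, PV = 2.877180
  t = 1.5000: CF_t = 3.100000, DF = 0.894145, PV = 2.771849
  t = 2.0000: CF_t = 103.100000, DF = 0.861411, PV = 88.811509
Price P = sum_t PV_t = 97.447051
First compute Macaulay numerator sum_t t * PV_t:
  t * PV_t at t = 0.5000: 1.493256
  t * PV_t at t = 1.0000: 2.877180
  t * PV_t at t = 1.5000: 4.157774
  t * PV_t at t = 2.0000: 177.623019
Macaulay duration D = 186.151229 / 97.447051 = 1.910281
Modified duration = D / (1 + y/m) = 1.910281 / (1 + 0.038000) = 1.840348


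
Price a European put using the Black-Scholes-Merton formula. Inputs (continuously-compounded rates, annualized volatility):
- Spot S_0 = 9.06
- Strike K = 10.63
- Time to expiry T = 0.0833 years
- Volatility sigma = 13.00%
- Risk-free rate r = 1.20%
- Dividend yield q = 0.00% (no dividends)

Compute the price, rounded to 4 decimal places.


d1 = (ln(S/K) + (r - q + 0.5*sigma^2) * T) / (sigma * sqrt(T)) = -4.21392555
d2 = d1 - sigma * sqrt(T) = -4.25144581
exp(-rT) = 0.99900090; exp(-qT) = 1.00000000
P = K * exp(-rT) * N(-d2) - S_0 * exp(-qT) * N(-d1)
N(-d1) = 0.99998745; N(-d2) = 0.99998938
P = 10.6300 * 0.99900090 * 0.99998938 - 9.0600 * 1.00000000 * 0.99998745 = 1.5594

Answer: Price = 1.5594


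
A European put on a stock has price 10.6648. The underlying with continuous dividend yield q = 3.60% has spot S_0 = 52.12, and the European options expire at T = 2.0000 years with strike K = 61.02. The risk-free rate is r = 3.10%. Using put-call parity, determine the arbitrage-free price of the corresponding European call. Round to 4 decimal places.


Put-call parity: C - P = S_0 * exp(-qT) - K * exp(-rT).
S_0 * exp(-qT) = 52.1200 * 0.93053090 = 48.49927029
K * exp(-rT) = 61.0200 * 0.93988289 = 57.35165375
C = P + S*exp(-qT) - K*exp(-rT)
C = 10.6648 + 48.49927029 - 57.35165375 = 1.8124

Answer: Call price = 1.8124


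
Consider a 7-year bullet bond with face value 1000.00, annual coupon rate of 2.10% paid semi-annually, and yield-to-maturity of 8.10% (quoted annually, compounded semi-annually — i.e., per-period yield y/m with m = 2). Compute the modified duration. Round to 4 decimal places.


Answer: Modified duration = 6.1730

Derivation:
Coupon per period c = face * coupon_rate / m = 10.500000
Periods per year m = 2; per-period yield y/m = 0.040500
Number of cashflows N = 14
Cashflows (t years, CF_t, discount factor 1/(1+y/m)^(m*t), PV):
  t = 0.5000: CF_t = 10.500000, DF = 0.961076, PV = 10.091302
  t = 1.0000: CF_t = 10.500000, DF = 0.923668, PV = 9.698513
  t = 1.5000: CF_t = 10.500000, DF = 0.887715, PV = 9.321012
  t = 2.0000: CF_t = 10.500000, DF = 0.853162, PV = 8.958204
  t = 2.5000: CF_t = 10.500000, DF = 0.819954, PV = 8.609519
  t = 3.0000: CF_t = 10.500000, DF = 0.788039, PV = 8.274405
  t = 3.5000: CF_t = 10.500000, DF = 0.757365, PV = 7.952336
  t = 4.0000: CF_t = 10.500000, DF = 0.727886, PV = 7.642802
  t = 4.5000: CF_t = 10.500000, DF = 0.699554, PV = 7.345317
  t = 5.0000: CF_t = 10.500000, DF = 0.672325, PV = 7.059411
  t = 5.5000: CF_t = 10.500000, DF = 0.646156, PV = 6.784633
  t = 6.0000: CF_t = 10.500000, DF = 0.621005, PV = 6.520551
  t = 6.5000: CF_t = 10.500000, DF = 0.596833, PV = 6.266748
  t = 7.0000: CF_t = 1010.500000, DF = 0.573602, PV = 579.625034
Price P = sum_t PV_t = 684.149786
First compute Macaulay numerator sum_t t * PV_t:
  t * PV_t at t = 0.5000: 5.045651
  t * PV_t at t = 1.0000: 9.698513
  t * PV_t at t = 1.5000: 13.981517
  t * PV_t at t = 2.0000: 17.916409
  t * PV_t at t = 2.5000: 21.523797
  t * PV_t at t = 3.0000: 24.823216
  t * PV_t at t = 3.5000: 27.833175
  t * PV_t at t = 4.0000: 30.571209
  t * PV_t at t = 4.5000: 33.053926
  t * PV_t at t = 5.0000: 35.297054
  t * PV_t at t = 5.5000: 37.315482
  t * PV_t at t = 6.0000: 39.123305
  t * PV_t at t = 6.5000: 40.733859
  t * PV_t at t = 7.0000: 4057.375236
Macaulay duration D = 4394.292349 / 684.149786 = 6.422997
Modified duration = D / (1 + y/m) = 6.422997 / (1 + 0.040500) = 6.172991


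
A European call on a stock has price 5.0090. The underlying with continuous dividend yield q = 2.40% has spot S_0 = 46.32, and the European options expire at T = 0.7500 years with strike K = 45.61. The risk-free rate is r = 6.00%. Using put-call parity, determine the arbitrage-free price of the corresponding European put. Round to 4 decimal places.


Put-call parity: C - P = S_0 * exp(-qT) - K * exp(-rT).
S_0 * exp(-qT) = 46.3200 * 0.98216103 = 45.49369902
K * exp(-rT) = 45.6100 * 0.95599748 = 43.60304515
P = C - S*exp(-qT) + K*exp(-rT)
P = 5.0090 - 45.49369902 + 43.60304515 = 3.1183

Answer: Put price = 3.1183


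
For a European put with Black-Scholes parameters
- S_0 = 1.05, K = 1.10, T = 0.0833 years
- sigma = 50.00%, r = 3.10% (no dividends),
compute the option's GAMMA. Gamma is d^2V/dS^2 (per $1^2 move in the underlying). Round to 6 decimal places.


Answer: Gamma = 2.562764

Derivation:
d1 = -0.2323159751; d2 = -0.3766246720
phi(d1) = 0.3883206398; exp(-qT) = 1.0000000000; exp(-rT) = 0.9974210313
Gamma = exp(-qT) * phi(d1) / (S * sigma * sqrt(T)) = 1.0000000000 * 0.3883206398 / (1.0500 * 0.5000 * 0.2886173938) = 2.562764


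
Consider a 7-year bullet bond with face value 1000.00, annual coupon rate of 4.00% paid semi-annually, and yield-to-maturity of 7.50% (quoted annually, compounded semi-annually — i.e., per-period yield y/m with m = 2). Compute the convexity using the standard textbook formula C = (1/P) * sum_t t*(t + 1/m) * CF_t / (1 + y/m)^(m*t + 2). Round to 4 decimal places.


Answer: Convexity = 40.2104

Derivation:
Coupon per period c = face * coupon_rate / m = 20.000000
Periods per year m = 2; per-period yield y/m = 0.037500
Number of cashflows N = 14
Cashflows (t years, CF_t, discount factor 1/(1+y/m)^(m*t), PV):
  t = 0.5000: CF_t = 20.000000, DF = 0.963855, PV = 19.277108
  t = 1.0000: CF_t = 20.000000, DF = 0.929017, PV = 18.580345
  t = 1.5000: CF_t = 20.000000, DF = 0.895438, PV = 17.908767
  t = 2.0000: CF_t = 20.000000, DF = 0.863073, PV = 17.261462
  t = 2.5000: CF_t = 20.000000, DF = 0.831878, PV = 16.637554
  t = 3.0000: CF_t = 20.000000, DF = 0.801810, PV = 16.036196
  t = 3.5000: CF_t = 20.000000, DF = 0.772829, PV = 15.456575
  t = 4.0000: CF_t = 20.000000, DF = 0.744895, PV = 14.897903
  t = 4.5000: CF_t = 20.000000, DF = 0.717971, PV = 14.359425
  t = 5.0000: CF_t = 20.000000, DF = 0.692020, PV = 13.840410
  t = 5.5000: CF_t = 20.000000, DF = 0.667008, PV = 13.340154
  t = 6.0000: CF_t = 20.000000, DF = 0.642899, PV = 12.857980
  t = 6.5000: CF_t = 20.000000, DF = 0.619662, PV = 12.393233
  t = 7.0000: CF_t = 1020.000000, DF = 0.597264, PV = 609.209541
Price P = sum_t PV_t = 812.056653
Convexity numerator sum_t t*(t + 1/m) * CF_t / (1+y/m)^(m*t + 2):
  t = 0.5000: term = 8.954383
  t = 1.0000: term = 25.892193
  t = 1.5000: term = 49.912661
  t = 2.0000: term = 80.180981
  t = 2.5000: term = 115.924310
  t = 3.0000: term = 156.427985
  t = 3.5000: term = 201.031949
  t = 4.0000: term = 249.127372
  t = 4.5000: term = 300.153460
  t = 5.0000: term = 353.594438
  t = 5.5000: term = 408.976699
  t = 6.0000: term = 465.866120
  t = 6.5000: term = 523.865516
  t = 7.0000: term = 29713.224823
Convexity = (1/P) * sum = 32653.132891 / 812.056653 = 40.210412


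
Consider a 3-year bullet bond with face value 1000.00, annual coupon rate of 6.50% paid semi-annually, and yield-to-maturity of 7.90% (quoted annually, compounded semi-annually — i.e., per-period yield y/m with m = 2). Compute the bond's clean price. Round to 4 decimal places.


Answer: Price = 963.2452

Derivation:
Coupon per period c = face * coupon_rate / m = 32.500000
Periods per year m = 2; per-period yield y/m = 0.039500
Number of cashflows N = 6
Cashflows (t years, CF_t, discount factor 1/(1+y/m)^(m*t), PV):
  t = 0.5000: CF_t = 32.500000, DF = 0.962001, PV = 31.265031
  t = 1.0000: CF_t = 32.500000, DF = 0.925446, PV = 30.076990
  t = 1.5000: CF_t = 32.500000, DF = 0.890280, PV = 28.934093
  t = 2.0000: CF_t = 32.500000, DF = 0.856450, PV = 27.834626
  t = 2.5000: CF_t = 32.500000, DF = 0.823906, PV = 26.776937
  t = 3.0000: CF_t = 1032.500000, DF = 0.792598, PV = 818.357559
Price P = sum_t PV_t = 963.245236


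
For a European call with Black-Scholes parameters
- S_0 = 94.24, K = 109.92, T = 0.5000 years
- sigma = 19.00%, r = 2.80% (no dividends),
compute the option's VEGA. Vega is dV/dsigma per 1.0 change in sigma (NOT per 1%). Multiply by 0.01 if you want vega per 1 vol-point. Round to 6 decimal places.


d1 = -0.9741929854; d2 = -1.1085432738
phi(d1) = 0.2482138714; exp(-qT) = 1.0000000000; exp(-rT) = 0.9860975443
Vega = S * exp(-qT) * phi(d1) * sqrt(T) = 94.2400 * 1.0000000000 * 0.2482138714 * 0.7071067812 = 16.540412

Answer: Vega = 16.540412


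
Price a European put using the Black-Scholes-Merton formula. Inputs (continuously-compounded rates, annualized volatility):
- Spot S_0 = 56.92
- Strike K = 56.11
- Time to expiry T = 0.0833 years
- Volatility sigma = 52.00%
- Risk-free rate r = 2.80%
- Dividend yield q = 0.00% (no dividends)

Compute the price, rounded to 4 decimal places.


d1 = (ln(S/K) + (r - q + 0.5*sigma^2) * T) / (sigma * sqrt(T)) = 0.18608135
d2 = d1 - sigma * sqrt(T) = 0.03600031
exp(-rT) = 0.99767032; exp(-qT) = 1.00000000
P = K * exp(-rT) * N(-d2) - S_0 * exp(-qT) * N(-d1)
N(-d1) = 0.42619048; N(-d2) = 0.48564106
P = 56.1100 * 0.99767032 * 0.48564106 - 56.9200 * 1.00000000 * 0.42619048 = 2.9271

Answer: Price = 2.9271


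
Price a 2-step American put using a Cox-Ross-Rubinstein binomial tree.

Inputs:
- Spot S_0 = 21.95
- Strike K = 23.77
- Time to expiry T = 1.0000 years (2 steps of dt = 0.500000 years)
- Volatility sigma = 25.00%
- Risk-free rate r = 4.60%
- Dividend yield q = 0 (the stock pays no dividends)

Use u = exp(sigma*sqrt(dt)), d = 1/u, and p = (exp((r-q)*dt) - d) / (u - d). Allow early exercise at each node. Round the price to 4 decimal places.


dt = T/N = 0.500000
u = exp(sigma*sqrt(dt)) = 1.193365; d = 1/u = 0.837967
p = (exp((r-q)*dt) - d) / (u - d) = 0.521387
Discount per step: exp(-r*dt) = 0.977262
Stock lattice S(k, i) with i counting down-moves:
  k=0: S(0,0) = 21.9500
  k=1: S(1,0) = 26.1944; S(1,1) = 18.3934
  k=2: S(2,0) = 31.2594; S(2,1) = 21.9500; S(2,2) = 15.4130
Terminal payoffs V(N, i) = max(K - S_T, 0):
  V(2,0) = 0.000000; V(2,1) = 1.820000; V(2,2) = 8.356962
Backward induction: V(k, i) = exp(-r*dt) * [p * V(k+1, i) + (1-p) * V(k+1, i+1)]; then take max(V_cont, immediate exercise) for American.
  V(1,0) = exp(-r*dt) * [p*0.000000 + (1-p)*1.820000] = 0.851270; exercise = 0.000000; V(1,0) = max -> 0.851270
  V(1,1) = exp(-r*dt) * [p*1.820000 + (1-p)*8.356962] = 4.836156; exercise = 5.376627; V(1,1) = max -> 5.376627
  V(0,0) = exp(-r*dt) * [p*0.851270 + (1-p)*5.376627] = 2.948563; exercise = 1.820000; V(0,0) = max -> 2.948563

Answer: Price = V(0,0) = 2.9486
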